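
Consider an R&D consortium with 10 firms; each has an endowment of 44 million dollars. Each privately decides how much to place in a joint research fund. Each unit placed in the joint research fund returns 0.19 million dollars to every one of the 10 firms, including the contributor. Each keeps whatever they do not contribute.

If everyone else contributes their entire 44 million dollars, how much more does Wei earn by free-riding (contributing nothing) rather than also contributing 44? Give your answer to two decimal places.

Switching from a contribution of 44 to 0 lets Wei keep an extra 44 million dollars, but lowers the joint research fund by 44, which costs Wei their own share of that drop: 0.19 × 44 = 8.36.
Net gain = 44 − 8.36 = 35.64. The private return per contributed unit (0.19) is below 1, so free-riding is indeed the best response regardless of what the others do.

35.64 million dollars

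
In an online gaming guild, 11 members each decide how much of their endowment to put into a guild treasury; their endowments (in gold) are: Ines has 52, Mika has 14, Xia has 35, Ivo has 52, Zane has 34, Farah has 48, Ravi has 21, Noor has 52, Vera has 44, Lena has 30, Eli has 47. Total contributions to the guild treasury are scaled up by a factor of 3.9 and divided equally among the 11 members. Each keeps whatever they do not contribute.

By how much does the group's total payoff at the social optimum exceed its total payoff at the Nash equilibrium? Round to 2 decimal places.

1244.10 gold

The private return per contributed unit is 3.9/11 = 0.3545 < 1 for every player regardless of endowment, so the Nash equilibrium is zero contribution and the group total is Σ E_j = 52 + 14 + 35 + 52 + 34 + 48 + 21 + 52 + 44 + 30 + 47 = 429.
Each contributed unit returns 3.900 to the group, so the social optimum is full contribution by everyone: group total = 3.900 × 429 = 1673.10.
Efficiency loss = (3.900 − 1) × 429 = 1244.10.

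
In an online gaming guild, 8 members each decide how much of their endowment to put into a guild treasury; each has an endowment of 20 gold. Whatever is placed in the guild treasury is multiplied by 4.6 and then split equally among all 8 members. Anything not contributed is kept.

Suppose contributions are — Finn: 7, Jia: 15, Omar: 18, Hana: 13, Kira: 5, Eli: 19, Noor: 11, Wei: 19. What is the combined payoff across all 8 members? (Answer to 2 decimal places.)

Total contributed: 7 + 15 + 18 + 13 + 5 + 19 + 11 + 19 = 107; total kept: 8 × 20 − 107 = 53.
The guild treasury pays out 4.6 × 107 = 492.20 in aggregate.
Group total = 53 + 492.20 = 545.20.

545.20 gold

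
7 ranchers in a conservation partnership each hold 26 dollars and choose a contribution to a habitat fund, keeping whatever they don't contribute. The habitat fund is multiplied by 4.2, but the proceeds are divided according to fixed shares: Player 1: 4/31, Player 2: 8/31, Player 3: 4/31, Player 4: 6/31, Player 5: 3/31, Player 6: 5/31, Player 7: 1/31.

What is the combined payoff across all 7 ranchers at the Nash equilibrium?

Each unit j contributes comes back to j as 4.2 × (j's share), so j prefers to contribute only if that share exceeds 1/4.2 = 0.2381; otherwise keeping the unit dominates.
The only share above 0.2381 is Player 2's 8/31, contributing 26; the remaining 6 contribute 0. Total contributed: 26.
The habitat fund pays out 4.2 × 26 = 109.20 in total (split across the unequal shares, but the aggregate is all that matters for the group sum).
The 6 free-riders keep 26 each, adding 156. Group total = 156 + 109.20 = 265.20.

265.20 dollars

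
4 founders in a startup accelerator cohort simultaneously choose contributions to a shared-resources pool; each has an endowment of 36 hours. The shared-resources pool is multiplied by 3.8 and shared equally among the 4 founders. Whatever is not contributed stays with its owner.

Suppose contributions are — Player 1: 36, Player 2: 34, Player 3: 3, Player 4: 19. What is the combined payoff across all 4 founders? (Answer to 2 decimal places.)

401.60 hours

Total contributed: 36 + 34 + 3 + 19 = 92; total kept: 4 × 36 − 92 = 52.
The shared-resources pool pays out 3.8 × 92 = 349.60 in aggregate.
Group total = 52 + 349.60 = 401.60.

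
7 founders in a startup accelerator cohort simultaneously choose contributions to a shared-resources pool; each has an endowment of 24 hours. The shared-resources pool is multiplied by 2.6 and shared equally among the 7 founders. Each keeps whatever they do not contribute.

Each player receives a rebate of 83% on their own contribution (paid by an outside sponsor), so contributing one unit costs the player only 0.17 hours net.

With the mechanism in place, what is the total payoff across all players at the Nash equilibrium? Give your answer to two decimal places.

Under the mechanism each unit contributed yields (2.6/7) / 0.17 = 2.1849 back to its contributor per unit of net cost, which exceeds 1, making full contribution the dominant choice for everyone.
So the Nash equilibrium is full contribution by all 7; the group earns 7 × (24 × 0.83 + 2.6 × 24) = 576.24.

576.24 hours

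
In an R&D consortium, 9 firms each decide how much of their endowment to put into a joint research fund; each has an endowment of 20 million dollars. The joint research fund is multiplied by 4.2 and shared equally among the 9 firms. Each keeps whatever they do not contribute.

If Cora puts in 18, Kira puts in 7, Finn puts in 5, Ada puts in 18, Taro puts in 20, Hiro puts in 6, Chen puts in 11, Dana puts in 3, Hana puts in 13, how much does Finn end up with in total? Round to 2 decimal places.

Total contributed: 18 + 7 + 5 + 18 + 20 + 6 + 11 + 3 + 13 = 101.
Each receives 4.2 × 101 / 9 = 47.13 from the joint research fund.
Finn keeps 20 − 5 = 15, so Finn's payoff is 15 + 47.13 = 62.13.

62.13 million dollars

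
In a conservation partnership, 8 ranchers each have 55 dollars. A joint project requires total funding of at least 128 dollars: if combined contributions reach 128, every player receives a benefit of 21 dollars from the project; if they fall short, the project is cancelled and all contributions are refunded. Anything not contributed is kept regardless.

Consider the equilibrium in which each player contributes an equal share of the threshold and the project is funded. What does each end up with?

Equal share of the threshold: 128/8 = 16.
At this profile no one gains by cutting their contribution: any cut drops the total below 128, the project is cancelled, contributions are refunded, and the deviator ends with 55, which is less than 55 − 16 + 21 = 60. Contributing more than 16 just wastes the excess. So contributing exactly 16 is a best response.
Each player's payoff: 55 − 16 + 21 = 60.

60 dollars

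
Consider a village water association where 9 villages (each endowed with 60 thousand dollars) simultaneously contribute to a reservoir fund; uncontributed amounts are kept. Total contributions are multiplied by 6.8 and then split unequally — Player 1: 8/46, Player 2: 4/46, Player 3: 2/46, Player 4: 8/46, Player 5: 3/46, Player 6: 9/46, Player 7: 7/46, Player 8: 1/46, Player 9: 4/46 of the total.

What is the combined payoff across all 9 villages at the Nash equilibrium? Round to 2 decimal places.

1932.00 thousand dollars

For player j, contributing a unit is worthwhile iff 6.8 × (j's share) ≥ 1, i.e. iff j's share is at least 0.1471.
The shares above 0.1471 belong to Player 1, Player 4, Player 6 and Player 7, contributing 60 each; the remaining 5 contribute 0. Total contributed: 240.
The reservoir fund pays out 6.8 × 240 = 1632.00 in total (split across the unequal shares, but the aggregate is all that matters for the group sum).
The 5 free-riders keep 60 each, adding 300. Group total = 300 + 1632.00 = 1932.00.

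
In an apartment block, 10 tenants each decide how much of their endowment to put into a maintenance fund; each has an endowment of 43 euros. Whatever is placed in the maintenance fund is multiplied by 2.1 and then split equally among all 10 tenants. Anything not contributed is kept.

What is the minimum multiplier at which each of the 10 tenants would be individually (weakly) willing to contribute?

10

A contributed unit returns (multiplier)/10 to its contributor.
This reaches 1 exactly when the multiplier is 10.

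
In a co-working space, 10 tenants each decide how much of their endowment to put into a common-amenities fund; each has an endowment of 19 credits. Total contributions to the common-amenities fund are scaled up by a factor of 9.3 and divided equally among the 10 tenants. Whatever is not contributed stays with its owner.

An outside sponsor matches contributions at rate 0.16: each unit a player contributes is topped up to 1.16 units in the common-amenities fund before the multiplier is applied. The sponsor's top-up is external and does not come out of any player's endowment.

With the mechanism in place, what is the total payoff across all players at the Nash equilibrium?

With the mechanism, a contributed unit returns 9.3 × 1.16 / 10 = 1.0788 per unit of net cost to the contributor — now above 1 — so contributing fully is weakly dominant for every player.
So the Nash equilibrium is full contribution by all 10; the group earns 9.3 × 1.16 × 190 = 2049.72.

2049.72 credits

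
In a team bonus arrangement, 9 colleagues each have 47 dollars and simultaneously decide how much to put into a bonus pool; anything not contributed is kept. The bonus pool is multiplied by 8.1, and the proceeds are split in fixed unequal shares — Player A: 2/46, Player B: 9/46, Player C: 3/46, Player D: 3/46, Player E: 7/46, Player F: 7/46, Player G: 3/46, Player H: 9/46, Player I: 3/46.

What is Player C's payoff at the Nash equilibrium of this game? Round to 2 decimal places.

146.31 dollars

A player with share s gets back 8.1·s per unit contributed, so full contribution is dominant for anyone with s > 1/8.1 = 0.1235 and zero contribution is dominant for anyone below.
Player B, Player E, Player F and Player H clear that bar, contributing 47 each; the remaining 5 contribute 0. Total contributed: 188.
Player C keeps 47 and receives 8.1 × 188 × 3/46 = 99.31 from the bonus pool, for a payoff of 146.31.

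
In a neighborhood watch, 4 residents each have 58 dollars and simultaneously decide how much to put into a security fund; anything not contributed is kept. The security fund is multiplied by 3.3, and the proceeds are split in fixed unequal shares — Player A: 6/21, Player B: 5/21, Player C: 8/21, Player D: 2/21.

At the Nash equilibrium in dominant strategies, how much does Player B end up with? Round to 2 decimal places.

103.57 dollars

Player j's private return per contributed unit is 3.3 × (j's share). Contributing is weakly dominant for j when that share is at least 1/3.3 = 0.3030, and contributing 0 is dominant otherwise.
Player C alone (share 8/21) is above the threshold, contributing 58; the remaining 3 contribute 0. Total contributed: 58.
Player B keeps 58 and receives 3.3 × 58 × 5/21 = 45.57 from the security fund, for a payoff of 103.57.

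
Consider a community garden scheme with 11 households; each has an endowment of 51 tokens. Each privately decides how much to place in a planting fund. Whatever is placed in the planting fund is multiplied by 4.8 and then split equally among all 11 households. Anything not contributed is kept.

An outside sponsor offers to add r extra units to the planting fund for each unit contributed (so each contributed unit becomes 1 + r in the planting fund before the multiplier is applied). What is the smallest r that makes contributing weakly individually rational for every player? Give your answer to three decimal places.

With matching at rate r, one contributed unit becomes (1 + r) in the planting fund and returns 4.8 × (1 + r) / 11 to the contributor.
Setting this equal to 1: 1 + r = 11/4.8 = 2.2917.
So the minimum matching rate is r = 2.2917 − 1 = 1.292.

1.292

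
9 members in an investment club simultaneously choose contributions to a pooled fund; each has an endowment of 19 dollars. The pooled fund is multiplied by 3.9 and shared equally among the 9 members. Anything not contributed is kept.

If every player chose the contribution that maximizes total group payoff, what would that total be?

Each contributed unit returns 3.900 to the group as a whole (0.4333 to each of 9 players), which exceeds 1, so the social optimum is full contribution: group total = 3.900 × 171 = 666.90.

666.90 dollars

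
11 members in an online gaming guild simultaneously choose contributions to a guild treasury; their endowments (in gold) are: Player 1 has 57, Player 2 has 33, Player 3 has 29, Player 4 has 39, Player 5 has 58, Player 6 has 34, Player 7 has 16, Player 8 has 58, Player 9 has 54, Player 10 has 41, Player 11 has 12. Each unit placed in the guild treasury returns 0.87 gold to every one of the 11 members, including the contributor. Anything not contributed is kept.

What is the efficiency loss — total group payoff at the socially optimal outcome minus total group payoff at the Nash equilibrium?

The private return per contributed unit is 0.87 < 1 for everyone, so the Nash equilibrium is zero contribution and the group total is Σ E_j = 57 + 33 + 29 + 39 + 58 + 34 + 16 + 58 + 54 + 41 + 12 = 431.
Each contributed unit returns 9.570 to the group, so the social optimum is full contribution by everyone: group total = 9.570 × 431 = 4124.67.
Efficiency loss = (9.570 − 1) × 431 = 3693.67.

3693.67 gold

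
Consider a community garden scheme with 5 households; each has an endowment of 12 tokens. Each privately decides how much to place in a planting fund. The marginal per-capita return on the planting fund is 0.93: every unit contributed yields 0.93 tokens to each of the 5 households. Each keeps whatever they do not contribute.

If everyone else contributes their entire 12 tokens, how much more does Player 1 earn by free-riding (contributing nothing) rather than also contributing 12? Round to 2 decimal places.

0.84 tokens

Switching from a contribution of 12 to 0 lets Player 1 keep an extra 12 tokens, but lowers the planting fund by 12, which costs Player 1 their own share of that drop: 0.93 × 12 = 11.16.
Net gain = 12 − 11.16 = 0.84. The private return per contributed unit (0.93) is below 1, so free-riding is indeed the best response regardless of what the others do.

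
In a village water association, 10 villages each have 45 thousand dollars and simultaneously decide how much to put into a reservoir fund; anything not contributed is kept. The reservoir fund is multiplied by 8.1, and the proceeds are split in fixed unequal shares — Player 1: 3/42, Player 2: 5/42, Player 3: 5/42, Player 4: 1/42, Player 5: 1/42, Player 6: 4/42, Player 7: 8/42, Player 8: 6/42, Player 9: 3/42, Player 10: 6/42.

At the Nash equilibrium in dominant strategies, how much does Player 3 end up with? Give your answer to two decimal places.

175.18 thousand dollars

A player with share s gets back 8.1·s per unit contributed, so full contribution is dominant for anyone with s > 1/8.1 = 0.1235 and zero contribution is dominant for anyone below.
Player 7, Player 8 and Player 10 clear that bar, contributing 45 each; the remaining 7 contribute 0. Total contributed: 135.
Player 3 keeps 45 and receives 8.1 × 135 × 5/42 = 130.18 from the reservoir fund, for a payoff of 175.18.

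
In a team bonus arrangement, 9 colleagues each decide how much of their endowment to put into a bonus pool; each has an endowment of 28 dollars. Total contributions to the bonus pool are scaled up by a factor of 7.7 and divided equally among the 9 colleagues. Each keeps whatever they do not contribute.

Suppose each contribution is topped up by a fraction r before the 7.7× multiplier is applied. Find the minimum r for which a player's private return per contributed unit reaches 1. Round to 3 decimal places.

With matching at rate r, one contributed unit becomes (1 + r) in the bonus pool and returns 7.7 × (1 + r) / 9 to the contributor.
Setting this equal to 1: 1 + r = 9/7.7 = 1.1688.
So the minimum matching rate is r = 1.1688 − 1 = 0.169.

0.169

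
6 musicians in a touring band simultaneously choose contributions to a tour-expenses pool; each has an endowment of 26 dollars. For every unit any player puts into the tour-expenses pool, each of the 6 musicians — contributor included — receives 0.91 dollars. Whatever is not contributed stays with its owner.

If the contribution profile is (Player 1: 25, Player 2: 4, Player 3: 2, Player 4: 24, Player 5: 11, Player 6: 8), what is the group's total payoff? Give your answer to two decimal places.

486.04 dollars

Total contributed: 25 + 4 + 2 + 24 + 11 + 8 = 74; total kept: 6 × 26 − 74 = 82.
The tour-expenses pool pays out 0.91 × 6 × 74 = 404.04 in aggregate.
Group total = 82 + 404.04 = 486.04.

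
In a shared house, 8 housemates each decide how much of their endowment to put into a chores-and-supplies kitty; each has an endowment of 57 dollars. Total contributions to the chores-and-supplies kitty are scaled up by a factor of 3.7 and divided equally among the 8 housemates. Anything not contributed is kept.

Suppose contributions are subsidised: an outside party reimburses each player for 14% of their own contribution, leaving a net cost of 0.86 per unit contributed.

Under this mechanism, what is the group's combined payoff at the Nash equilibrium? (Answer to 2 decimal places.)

456.00 dollars

With the mechanism, a contributed unit returns (3.7/8) / 0.86 = 0.5378 per unit of net cost — still below 1 — so contributing 0 remains dominant for every player.
Everyone keeps their endowment and the group total is 8 × 57 = 456.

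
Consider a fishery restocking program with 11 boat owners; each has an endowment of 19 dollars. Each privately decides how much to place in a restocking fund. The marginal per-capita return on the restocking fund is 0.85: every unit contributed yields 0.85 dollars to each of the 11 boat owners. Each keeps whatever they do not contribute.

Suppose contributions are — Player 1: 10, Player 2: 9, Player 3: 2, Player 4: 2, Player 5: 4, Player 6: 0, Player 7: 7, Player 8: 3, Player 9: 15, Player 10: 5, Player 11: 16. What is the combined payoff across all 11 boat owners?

Total contributed: 10 + 9 + 2 + 2 + 4 + 0 + 7 + 3 + 15 + 5 + 16 = 73; total kept: 11 × 19 − 73 = 136.
The restocking fund pays out 0.85 × 11 × 73 = 682.55 in aggregate.
Group total = 136 + 682.55 = 818.55.

818.55 dollars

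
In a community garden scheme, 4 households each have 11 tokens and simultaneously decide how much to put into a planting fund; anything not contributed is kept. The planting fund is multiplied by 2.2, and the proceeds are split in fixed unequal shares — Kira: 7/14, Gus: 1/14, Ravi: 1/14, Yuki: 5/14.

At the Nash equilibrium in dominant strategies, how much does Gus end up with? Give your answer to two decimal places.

12.73 tokens

For player j, contributing a unit is worthwhile iff 2.2 × (j's share) ≥ 1, i.e. iff j's share is at least 0.4545.
Only Kira (7/14) clears that bar, contributing 11; the remaining 3 contribute 0. Total contributed: 11.
Gus keeps 11 and receives 2.2 × 11 × 1/14 = 1.73 from the planting fund, for a payoff of 12.73.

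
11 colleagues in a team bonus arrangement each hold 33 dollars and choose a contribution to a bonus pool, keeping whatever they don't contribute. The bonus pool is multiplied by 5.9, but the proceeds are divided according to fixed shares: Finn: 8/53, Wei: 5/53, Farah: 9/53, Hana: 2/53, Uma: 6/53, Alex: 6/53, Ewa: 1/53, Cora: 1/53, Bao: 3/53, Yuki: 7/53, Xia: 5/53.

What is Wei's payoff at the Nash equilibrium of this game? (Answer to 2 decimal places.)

51.37 dollars

Each unit j contributes comes back to j as 5.9 × (j's share), so j prefers to contribute only if that share exceeds 1/5.9 = 0.1695; otherwise keeping the unit dominates.
Farah alone (share 9/53) is above the threshold, contributing 33; the remaining 10 contribute 0. Total contributed: 33.
Wei keeps 33 and receives 5.9 × 33 × 5/53 = 18.37 from the bonus pool, for a payoff of 51.37.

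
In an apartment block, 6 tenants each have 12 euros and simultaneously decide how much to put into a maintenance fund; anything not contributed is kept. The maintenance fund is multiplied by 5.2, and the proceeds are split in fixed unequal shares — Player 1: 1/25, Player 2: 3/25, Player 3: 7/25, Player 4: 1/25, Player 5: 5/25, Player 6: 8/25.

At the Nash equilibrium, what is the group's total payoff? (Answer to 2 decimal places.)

A player with share s gets back 5.2·s per unit contributed, so full contribution is dominant for anyone with s > 1/5.2 = 0.1923 and zero contribution is dominant for anyone below.
Player 3, Player 5 and Player 6 are above the threshold, contributing 12 each; the remaining 3 contribute 0. Total contributed: 36.
The maintenance fund pays out 5.2 × 36 = 187.20 in total (split across the unequal shares, but the aggregate is all that matters for the group sum).
The 3 free-riders keep 12 each, adding 36. Group total = 36 + 187.20 = 223.20.

223.20 euros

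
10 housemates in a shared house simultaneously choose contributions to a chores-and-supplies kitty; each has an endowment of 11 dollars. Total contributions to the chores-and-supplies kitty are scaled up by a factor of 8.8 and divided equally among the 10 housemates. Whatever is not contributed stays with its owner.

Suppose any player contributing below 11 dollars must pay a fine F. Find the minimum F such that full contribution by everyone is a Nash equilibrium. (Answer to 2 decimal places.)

Given the others contribute fully, the best deviation is to contribute 0 (any partial contribution still incurs the fine and gives up units whose private return 0.8800 is below 1).
Deviating from 11 to 0 saves 11 dollars but forfeits the deviator's share of the drop in the chores-and-supplies kitty: 8.8/10 × 11 = 9.68.
So the deviation gain is 11 − 9.68 = 1.32, and the fine must be at least 1.32 dollars to wipe it out.

1.32 dollars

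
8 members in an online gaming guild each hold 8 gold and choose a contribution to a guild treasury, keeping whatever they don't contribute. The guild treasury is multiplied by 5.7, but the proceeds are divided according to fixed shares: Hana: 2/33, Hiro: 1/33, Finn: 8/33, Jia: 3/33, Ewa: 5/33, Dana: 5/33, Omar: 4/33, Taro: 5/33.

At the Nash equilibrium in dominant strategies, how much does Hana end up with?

A player with share s gets back 5.7·s per unit contributed, so full contribution is dominant for anyone with s > 1/5.7 = 0.1754 and zero contribution is dominant for anyone below.
Only Finn (8/33) clears that bar, contributing 8; the remaining 7 contribute 0. Total contributed: 8.
Hana keeps 8 and receives 5.7 × 8 × 2/33 = 2.76 from the guild treasury, for a payoff of 10.76.

10.76 gold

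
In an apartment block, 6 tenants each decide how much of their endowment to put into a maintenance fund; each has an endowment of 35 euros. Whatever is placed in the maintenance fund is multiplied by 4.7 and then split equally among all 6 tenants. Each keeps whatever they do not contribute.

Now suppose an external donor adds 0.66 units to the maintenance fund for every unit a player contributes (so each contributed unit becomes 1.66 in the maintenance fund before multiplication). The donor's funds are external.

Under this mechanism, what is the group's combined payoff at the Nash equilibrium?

1638.42 euros

With the mechanism, a contributed unit returns 4.7 × 1.66 / 6 = 1.3003 per unit of net cost to the contributor — now above 1 — so contributing fully is weakly dominant for every player.
So the Nash equilibrium is full contribution by all 6; the group earns 4.7 × 1.66 × 210 = 1638.42.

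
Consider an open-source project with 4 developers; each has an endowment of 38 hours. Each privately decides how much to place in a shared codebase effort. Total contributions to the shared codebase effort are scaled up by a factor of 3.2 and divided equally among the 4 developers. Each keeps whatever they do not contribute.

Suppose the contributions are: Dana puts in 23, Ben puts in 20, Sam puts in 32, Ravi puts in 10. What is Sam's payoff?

Total contributed: 23 + 20 + 32 + 10 = 85.
Each receives 3.2 × 85 / 4 = 68.00 from the shared codebase effort.
Sam keeps 38 − 32 = 6, so Sam's payoff is 6 + 68.00 = 74.00.

74.00 hours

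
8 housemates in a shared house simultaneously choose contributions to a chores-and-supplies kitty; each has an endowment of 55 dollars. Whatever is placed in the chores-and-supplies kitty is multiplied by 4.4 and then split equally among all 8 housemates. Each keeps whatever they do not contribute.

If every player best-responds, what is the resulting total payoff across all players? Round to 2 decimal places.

440.00 dollars

Each contributed unit returns 4.4/8 = 0.5500 to its contributor — below 1 — so contributing 0 is dominant for every player. At the Nash equilibrium everyone keeps their 55, and the group total is 8 × 55 = 440.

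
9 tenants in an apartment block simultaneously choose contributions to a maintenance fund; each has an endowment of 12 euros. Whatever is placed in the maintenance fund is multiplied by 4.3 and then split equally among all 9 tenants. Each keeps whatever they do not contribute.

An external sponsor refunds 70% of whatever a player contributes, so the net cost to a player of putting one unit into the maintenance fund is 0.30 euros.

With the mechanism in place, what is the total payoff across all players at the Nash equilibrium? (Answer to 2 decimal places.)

540.00 euros

With the mechanism, a contributed unit returns (4.3/9) / 0.30 = 1.5926 per unit of net cost to the contributor — now above 1 — so contributing fully is weakly dominant for every player.
So the Nash equilibrium is full contribution by all 9; the group earns 9 × (12 × 0.70 + 4.3 × 12) = 540.00.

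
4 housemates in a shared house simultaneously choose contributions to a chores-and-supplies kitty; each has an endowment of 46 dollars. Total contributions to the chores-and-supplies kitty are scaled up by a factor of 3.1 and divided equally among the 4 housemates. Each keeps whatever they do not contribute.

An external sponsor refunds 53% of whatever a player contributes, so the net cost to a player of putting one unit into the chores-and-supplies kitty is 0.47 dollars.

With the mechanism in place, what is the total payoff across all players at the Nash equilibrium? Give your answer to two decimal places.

With the mechanism, a contributed unit returns (3.1/4) / 0.47 = 1.6489 per unit of net cost to the contributor — now above 1 — so contributing fully is weakly dominant for every player.
At the Nash equilibrium everyone contributes 46. Group total payoff = 4 × (46 × 0.53 + 3.1 × 46) = 667.92.

667.92 dollars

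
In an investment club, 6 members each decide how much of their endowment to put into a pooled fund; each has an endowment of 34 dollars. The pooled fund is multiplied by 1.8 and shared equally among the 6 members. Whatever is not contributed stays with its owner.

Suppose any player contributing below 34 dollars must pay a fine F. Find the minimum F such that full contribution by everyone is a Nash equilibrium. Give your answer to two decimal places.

23.80 dollars

Given the others contribute fully, the best deviation is to contribute 0 (any partial contribution still incurs the fine and gives up units whose private return 0.3000 is below 1).
Deviating from 34 to 0 saves 34 dollars but forfeits the deviator's share of the drop in the pooled fund: 1.8/6 × 34 = 10.20.
So the deviation gain is 34 − 10.20 = 23.80, and the fine must be at least 23.80 dollars to wipe it out.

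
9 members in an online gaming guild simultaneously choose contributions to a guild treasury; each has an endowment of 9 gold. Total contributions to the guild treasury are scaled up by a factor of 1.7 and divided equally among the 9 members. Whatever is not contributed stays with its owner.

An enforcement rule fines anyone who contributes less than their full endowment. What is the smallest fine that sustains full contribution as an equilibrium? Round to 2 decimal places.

Given the others contribute fully, the best deviation is to contribute 0 (any partial contribution still incurs the fine and gives up units whose private return 0.1889 is below 1).
Deviating from 9 to 0 saves 9 gold but forfeits the deviator's share of the drop in the guild treasury: 1.7/9 × 9 = 1.70.
So the deviation gain is 9 − 1.70 = 7.30, and the fine must be at least 7.30 gold to wipe it out.

7.30 gold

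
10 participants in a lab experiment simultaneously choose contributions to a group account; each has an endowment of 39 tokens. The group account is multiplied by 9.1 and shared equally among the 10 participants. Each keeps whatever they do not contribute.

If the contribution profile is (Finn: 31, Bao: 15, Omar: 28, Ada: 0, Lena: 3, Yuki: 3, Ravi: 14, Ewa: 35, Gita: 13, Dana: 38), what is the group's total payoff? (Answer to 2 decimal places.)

1848.00 tokens

Total contributed: 31 + 15 + 28 + 0 + 3 + 3 + 14 + 35 + 13 + 38 = 180; total kept: 10 × 39 − 180 = 210.
The group account pays out 9.1 × 180 = 1638.00 in aggregate.
Group total = 210 + 1638.00 = 1848.00.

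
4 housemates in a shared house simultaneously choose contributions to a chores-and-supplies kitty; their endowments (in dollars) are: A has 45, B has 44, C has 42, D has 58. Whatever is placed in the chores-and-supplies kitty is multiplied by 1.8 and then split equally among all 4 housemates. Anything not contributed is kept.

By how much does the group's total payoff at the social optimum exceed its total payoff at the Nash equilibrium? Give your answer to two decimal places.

151.20 dollars

The private return per contributed unit is 1.8/4 = 0.4500 < 1 for every player regardless of endowment, so the Nash equilibrium is zero contribution and the group total is Σ E_j = 45 + 44 + 42 + 58 = 189.
Each contributed unit returns 1.800 to the group, so the social optimum is full contribution by everyone: group total = 1.800 × 189 = 340.20.
Efficiency loss = (1.800 − 1) × 189 = 151.20.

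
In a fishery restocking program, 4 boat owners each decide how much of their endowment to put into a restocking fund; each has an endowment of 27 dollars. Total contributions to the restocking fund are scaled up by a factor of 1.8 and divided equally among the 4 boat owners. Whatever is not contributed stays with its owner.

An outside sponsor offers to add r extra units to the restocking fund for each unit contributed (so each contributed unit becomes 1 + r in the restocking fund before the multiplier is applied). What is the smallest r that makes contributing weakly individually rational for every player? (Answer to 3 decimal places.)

1.222

With matching at rate r, one contributed unit becomes (1 + r) in the restocking fund and returns 1.8 × (1 + r) / 4 to the contributor.
Setting this equal to 1: 1 + r = 4/1.8 = 2.2222.
So the minimum matching rate is r = 2.2222 − 1 = 1.222.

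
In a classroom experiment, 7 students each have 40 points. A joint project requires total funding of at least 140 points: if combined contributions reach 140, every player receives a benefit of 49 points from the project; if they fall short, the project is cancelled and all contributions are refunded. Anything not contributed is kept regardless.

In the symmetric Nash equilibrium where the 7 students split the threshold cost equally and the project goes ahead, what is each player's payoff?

69 points

Equal share of the threshold: 140/7 = 20.
At this profile no one gains by cutting their contribution: any cut drops the total below 140, the project is cancelled, contributions are refunded, and the deviator ends with 40, which is less than 40 − 20 + 49 = 69. Contributing more than 20 just wastes the excess. So contributing exactly 20 is a best response.
Each player's payoff: 40 − 20 + 49 = 69.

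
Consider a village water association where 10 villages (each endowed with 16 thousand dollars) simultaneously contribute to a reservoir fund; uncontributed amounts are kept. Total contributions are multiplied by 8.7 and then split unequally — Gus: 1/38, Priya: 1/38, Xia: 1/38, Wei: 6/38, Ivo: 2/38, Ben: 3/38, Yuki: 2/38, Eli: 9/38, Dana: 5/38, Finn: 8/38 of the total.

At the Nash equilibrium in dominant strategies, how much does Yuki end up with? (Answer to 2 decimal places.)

45.31 thousand dollars

Player j's private return per contributed unit is 8.7 × (j's share). Contributing is weakly dominant for j when that share is at least 1/8.7 = 0.1149, and contributing 0 is dominant otherwise.
Wei, Eli, Dana and Finn are above the threshold, contributing 16 each; the remaining 6 contribute 0. Total contributed: 64.
Yuki keeps 16 and receives 8.7 × 64 × 2/38 = 29.31 from the reservoir fund, for a payoff of 45.31.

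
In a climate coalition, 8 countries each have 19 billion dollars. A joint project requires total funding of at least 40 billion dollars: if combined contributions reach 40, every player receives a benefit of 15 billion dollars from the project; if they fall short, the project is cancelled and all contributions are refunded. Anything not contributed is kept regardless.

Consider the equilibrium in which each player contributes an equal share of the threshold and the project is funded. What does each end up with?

29 billion dollars

Equal share of the threshold: 40/8 = 5.
At this profile no one gains by cutting their contribution: any cut drops the total below 40, the project is cancelled, contributions are refunded, and the deviator ends with 19, which is less than 19 − 5 + 15 = 29. Contributing more than 5 just wastes the excess. So contributing exactly 5 is a best response.
Each player's payoff: 19 − 5 + 15 = 29.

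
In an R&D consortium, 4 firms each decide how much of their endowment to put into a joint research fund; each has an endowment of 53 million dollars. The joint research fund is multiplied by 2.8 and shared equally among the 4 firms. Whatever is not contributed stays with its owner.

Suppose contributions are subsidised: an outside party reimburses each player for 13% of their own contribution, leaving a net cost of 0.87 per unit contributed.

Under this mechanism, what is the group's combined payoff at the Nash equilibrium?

The effective private return is (2.8/4) / 0.87 = 0.8046, which is still under 1, so the mechanism doesn't change anyone's dominant strategy: zero contribution.
At the Nash equilibrium no one contributes; group total payoff = 4 × 53 = 212.

212.00 million dollars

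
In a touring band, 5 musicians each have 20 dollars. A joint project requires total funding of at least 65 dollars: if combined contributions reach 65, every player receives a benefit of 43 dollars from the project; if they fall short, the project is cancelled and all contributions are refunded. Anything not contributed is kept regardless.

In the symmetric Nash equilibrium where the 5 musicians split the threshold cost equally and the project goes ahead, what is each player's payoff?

50 dollars

Equal share of the threshold: 65/5 = 13.
At this profile no one gains by cutting their contribution: any cut drops the total below 65, the project is cancelled, contributions are refunded, and the deviator ends with 20, which is less than 20 − 13 + 43 = 50. Contributing more than 13 just wastes the excess. So contributing exactly 13 is a best response.
Each player's payoff: 20 − 13 + 43 = 50.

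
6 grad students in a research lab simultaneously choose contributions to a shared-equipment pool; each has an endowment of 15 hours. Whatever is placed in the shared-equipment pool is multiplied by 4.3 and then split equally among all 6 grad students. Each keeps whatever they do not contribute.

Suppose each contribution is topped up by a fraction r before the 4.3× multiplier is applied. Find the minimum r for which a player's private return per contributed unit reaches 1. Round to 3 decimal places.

With matching at rate r, one contributed unit becomes (1 + r) in the shared-equipment pool and returns 4.3 × (1 + r) / 6 to the contributor.
Setting this equal to 1: 1 + r = 6/4.3 = 1.3953.
So the minimum matching rate is r = 1.3953 − 1 = 0.395.

0.395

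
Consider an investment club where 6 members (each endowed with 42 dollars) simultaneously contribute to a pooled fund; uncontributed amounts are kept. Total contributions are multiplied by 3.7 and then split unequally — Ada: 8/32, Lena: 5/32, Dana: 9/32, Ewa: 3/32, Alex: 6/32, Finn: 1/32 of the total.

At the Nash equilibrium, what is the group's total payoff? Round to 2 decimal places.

365.40 dollars

For player j, contributing a unit is worthwhile iff 3.7 × (j's share) ≥ 1, i.e. iff j's share is at least 0.2703.
The only share above 0.2703 is Dana's 9/32, contributing 42; the remaining 5 contribute 0. Total contributed: 42.
The pooled fund pays out 3.7 × 42 = 155.40 in total (split across the unequal shares, but the aggregate is all that matters for the group sum).
The 5 free-riders keep 42 each, adding 210. Group total = 210 + 155.40 = 365.40.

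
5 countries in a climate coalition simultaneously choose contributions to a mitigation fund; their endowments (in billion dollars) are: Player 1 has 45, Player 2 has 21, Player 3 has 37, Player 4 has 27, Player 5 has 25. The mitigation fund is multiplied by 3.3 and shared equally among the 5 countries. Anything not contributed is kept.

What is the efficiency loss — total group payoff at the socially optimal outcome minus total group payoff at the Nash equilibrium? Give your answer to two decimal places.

The private return per contributed unit is 3.3/5 = 0.6600 < 1 for every player regardless of endowment, so the Nash equilibrium is zero contribution and the group total is Σ E_j = 45 + 21 + 37 + 27 + 25 = 155.
Each contributed unit returns 3.300 to the group, so the social optimum is full contribution by everyone: group total = 3.300 × 155 = 511.50.
Efficiency loss = (3.300 − 1) × 155 = 356.50.

356.50 billion dollars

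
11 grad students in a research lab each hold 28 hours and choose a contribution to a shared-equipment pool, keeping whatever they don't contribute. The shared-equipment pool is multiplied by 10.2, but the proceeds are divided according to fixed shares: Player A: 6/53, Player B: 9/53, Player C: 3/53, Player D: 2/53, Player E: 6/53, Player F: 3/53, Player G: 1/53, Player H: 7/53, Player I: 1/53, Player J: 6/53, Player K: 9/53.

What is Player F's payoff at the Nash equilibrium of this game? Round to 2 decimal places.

Player j's private return per contributed unit is 10.2 × (j's share). Contributing is weakly dominant for j when that share is at least 1/10.2 = 0.0980, and contributing 0 is dominant otherwise.
Player A, Player B, Player E, Player H, Player J and Player K clear that bar, contributing 28 each; the remaining 5 contribute 0. Total contributed: 168.
Player F keeps 28 and receives 10.2 × 168 × 3/53 = 97.00 from the shared-equipment pool, for a payoff of 125.00.

125.00 hours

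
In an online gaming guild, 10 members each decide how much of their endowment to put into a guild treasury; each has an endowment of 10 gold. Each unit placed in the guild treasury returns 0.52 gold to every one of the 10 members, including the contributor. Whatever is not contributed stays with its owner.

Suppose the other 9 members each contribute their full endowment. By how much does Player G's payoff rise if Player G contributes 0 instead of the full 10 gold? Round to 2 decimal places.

Switching from a contribution of 10 to 0 lets Player G keep an extra 10 gold, but lowers the guild treasury by 10, which costs Player G their own share of that drop: 0.52 × 10 = 5.20.
Net gain = 10 − 5.20 = 4.80. The private return per contributed unit (0.52) is below 1, so free-riding is indeed the best response regardless of what the others do.

4.80 gold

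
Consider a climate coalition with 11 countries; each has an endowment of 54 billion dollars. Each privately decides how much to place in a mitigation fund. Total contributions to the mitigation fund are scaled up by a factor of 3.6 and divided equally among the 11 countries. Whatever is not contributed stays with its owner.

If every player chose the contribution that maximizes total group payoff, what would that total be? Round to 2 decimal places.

2138.40 billion dollars

Each contributed unit returns 3.600 to the group as a whole (0.3273 to each of 11 players), which exceeds 1, so the social optimum is full contribution: group total = 3.600 × 594 = 2138.40.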